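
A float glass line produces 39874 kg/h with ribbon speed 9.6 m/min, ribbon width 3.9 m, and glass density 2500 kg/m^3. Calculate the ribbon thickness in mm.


Ribbon cross-section from mass balance:
  Volume rate = throughput / density = 39874 / 2500 = 15.9496 m^3/h
  thickness = volume rate / (speed * 60 * width), i.e.
  thickness = throughput / (60 * speed * width * density) * 1000
  thickness = 39874 / (60 * 9.6 * 3.9 * 2500) * 1000 = 7.1 mm

7.1 mm


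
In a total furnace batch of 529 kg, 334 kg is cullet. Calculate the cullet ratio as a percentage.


Cullet ratio = (cullet mass / total batch mass) * 100
  Ratio = 334 / 529 * 100 = 63.14%

63.14%


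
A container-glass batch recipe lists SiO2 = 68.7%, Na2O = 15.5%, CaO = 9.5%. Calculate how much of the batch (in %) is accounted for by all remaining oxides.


Sum the three major oxides:
  SiO2 + Na2O + CaO = 68.7 + 15.5 + 9.5 = 93.7%
Subtract from 100%:
  Others = 100 - 93.7 = 6.3%

6.3%


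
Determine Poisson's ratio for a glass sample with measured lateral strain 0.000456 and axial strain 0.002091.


Poisson's ratio: nu = lateral strain / axial strain
  nu = 0.000456 / 0.002091 = 0.2181

0.2181


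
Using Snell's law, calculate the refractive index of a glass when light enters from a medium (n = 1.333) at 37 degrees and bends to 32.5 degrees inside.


Apply Snell's law: n1 * sin(theta1) = n2 * sin(theta2)
  n2 = n1 * sin(theta1) / sin(theta2)
  sin(37) = 0.601815
  sin(32.5) = 0.5373
  n2 = 1.333 * 0.601815 / 0.5373 = 1.4931

1.4931


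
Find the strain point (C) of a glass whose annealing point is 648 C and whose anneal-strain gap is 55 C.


Strain point = annealing point - difference:
  T_strain = 648 - 55 = 593 C

593 C


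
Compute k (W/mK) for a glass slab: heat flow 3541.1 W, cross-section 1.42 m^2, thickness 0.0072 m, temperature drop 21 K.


Fourier's law rearranged: k = Q * t / (A * dT)
  Numerator = 3541.1 * 0.0072 = 25.49592
  Denominator = 1.42 * 21 = 29.82
  k = 25.49592 / 29.82 = 0.855 W/mK

0.855 W/mK


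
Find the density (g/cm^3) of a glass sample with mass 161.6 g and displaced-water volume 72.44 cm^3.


Use the definition of density:
  rho = mass / volume
  rho = 161.6 / 72.44 = 2.231 g/cm^3

2.231 g/cm^3


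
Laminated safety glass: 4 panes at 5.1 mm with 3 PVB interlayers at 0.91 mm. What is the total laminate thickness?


Total thickness = glass contribution + PVB contribution
  Glass: 4 * 5.1 = 20.4 mm
  PVB: 3 * 0.91 = 2.73 mm
  Total = 20.4 + 2.73 = 23.13 mm

23.13 mm


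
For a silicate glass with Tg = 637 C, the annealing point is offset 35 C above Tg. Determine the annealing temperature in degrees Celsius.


The annealing temperature is Tg plus the offset:
  T_anneal = 637 + 35 = 672 C

672 C


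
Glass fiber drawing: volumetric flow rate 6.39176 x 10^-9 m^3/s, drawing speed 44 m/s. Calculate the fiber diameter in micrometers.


Cross-sectional area from continuity:
  A = Q / v = 6.39176 x 10^-9 / 44 = 1.452673 x 10^-10 m^2
Diameter from circular cross-section:
  d = sqrt(4A / pi) * 10^6 (m -> um)
  d = sqrt(4 * 1.452673 x 10^-10 / pi) * 10^6 = 13.6 um

13.6 um


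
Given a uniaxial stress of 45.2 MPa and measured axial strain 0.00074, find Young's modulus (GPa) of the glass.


Young's modulus: E = stress / strain
  E = 45.2 MPa / 0.00074 = 61081.08 MPa
Convert to GPa: 61081.08 / 1000 = 61.08 GPa

61.08 GPa


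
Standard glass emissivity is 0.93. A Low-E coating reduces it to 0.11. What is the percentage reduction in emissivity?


Percentage reduction = (1 - coated/uncoated) * 100
  Ratio = 0.11 / 0.93 = 0.1183
  Reduction = (1 - 0.1183) * 100 = 88.2%

88.2%


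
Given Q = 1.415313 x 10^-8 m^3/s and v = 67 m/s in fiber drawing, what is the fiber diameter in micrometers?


Cross-sectional area from continuity:
  A = Q / v = 1.415313 x 10^-8 / 67 = 2.112407 x 10^-10 m^2
Diameter from circular cross-section:
  d = sqrt(4A / pi) * 10^6 (m -> um)
  d = sqrt(4 * 2.112407 x 10^-10 / pi) * 10^6 = 16.4 um

16.4 um


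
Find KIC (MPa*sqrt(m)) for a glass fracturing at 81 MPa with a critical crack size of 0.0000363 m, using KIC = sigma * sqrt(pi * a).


Fracture toughness: KIC = sigma * sqrt(pi * a)
  pi * a = pi * 0.0000363 = 0.00011404
  sqrt(pi * a) = 0.010679
  KIC = 81 * 0.010679 = 0.865 MPa*sqrt(m)

0.865 MPa*sqrt(m)


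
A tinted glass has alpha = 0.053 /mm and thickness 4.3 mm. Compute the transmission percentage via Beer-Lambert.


Beer-Lambert law: T = exp(-alpha * thickness)
  exponent = -0.053 * 4.3 = -0.2279
  T = exp(-0.2279) = 0.7962
  Percentage = 0.7962 * 100 = 79.62%

79.62%


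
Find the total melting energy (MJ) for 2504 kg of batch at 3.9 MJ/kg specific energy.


Total energy = mass * specific energy
  E = 2504 * 3.9 = 9765.6 MJ

9765.6 MJ


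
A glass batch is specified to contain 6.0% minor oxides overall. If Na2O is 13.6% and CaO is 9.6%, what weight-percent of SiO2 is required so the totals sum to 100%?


Known pieces sum to 100%:
  SiO2 = 100 - (others + Na2O + CaO)
  SiO2 = 100 - (6.0 + 13.6 + 9.6) = 70.8%

70.8%


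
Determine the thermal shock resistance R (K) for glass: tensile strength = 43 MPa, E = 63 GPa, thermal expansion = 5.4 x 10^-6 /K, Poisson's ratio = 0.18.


Thermal shock resistance: R = sigma * (1 - nu) / (E * alpha)
  Numerator = 43 * (1 - 0.18) = 35.26
  Denominator = 63 * 1000 * (5.4 x 10^-6) = 0.3402
  R = 35.26 / 0.3402 = 103.6 K

103.6 K


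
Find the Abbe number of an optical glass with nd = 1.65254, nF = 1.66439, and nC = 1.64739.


Abbe number formula: Vd = (nd - 1) / (nF - nC)
  nd - 1 = 1.65254 - 1 = 0.65254
  nF - nC = 1.66439 - 1.64739 = 0.017
  Vd = 0.65254 / 0.017 = 38.38

38.38


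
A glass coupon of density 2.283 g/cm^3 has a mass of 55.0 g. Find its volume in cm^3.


Rearrange rho = m / V:
  V = m / rho
  V = 55.0 / 2.283 = 24.091 cm^3

24.091 cm^3


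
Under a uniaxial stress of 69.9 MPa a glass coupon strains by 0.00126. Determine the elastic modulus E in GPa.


Young's modulus: E = stress / strain
  E = 69.9 MPa / 0.00126 = 55476.19 MPa
Convert to GPa: 55476.19 / 1000 = 55.48 GPa

55.48 GPa


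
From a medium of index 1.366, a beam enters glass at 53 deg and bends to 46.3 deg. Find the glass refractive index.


Apply Snell's law: n1 * sin(theta1) = n2 * sin(theta2)
  n2 = n1 * sin(theta1) / sin(theta2)
  sin(53) = 0.798636
  sin(46.3) = 0.722967
  n2 = 1.366 * 0.798636 / 0.722967 = 1.509

1.509


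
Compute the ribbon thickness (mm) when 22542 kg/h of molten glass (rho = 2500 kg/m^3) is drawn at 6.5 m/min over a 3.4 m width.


Ribbon cross-section from mass balance:
  Volume rate = throughput / density = 22542 / 2500 = 9.0168 m^3/h
  thickness = volume rate / (speed * 60 * width), i.e.
  thickness = throughput / (60 * speed * width * density) * 1000
  thickness = 22542 / (60 * 6.5 * 3.4 * 2500) * 1000 = 6.8 mm

6.8 mm


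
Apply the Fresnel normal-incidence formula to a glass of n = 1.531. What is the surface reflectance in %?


Fresnel reflectance at normal incidence:
  R = ((n - 1)/(n + 1))^2
  (n - 1)/(n + 1) = (1.531 - 1)/(1.531 + 1) = 0.209798
  R = 0.209798^2 = 0.0440152
  R(%) = 0.0440152 * 100 = 4.402%

4.402%


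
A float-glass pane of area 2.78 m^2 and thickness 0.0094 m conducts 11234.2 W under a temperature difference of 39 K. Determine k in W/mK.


Fourier's law rearranged: k = Q * t / (A * dT)
  Numerator = 11234.2 * 0.0094 = 105.60148
  Denominator = 2.78 * 39 = 108.42
  k = 105.60148 / 108.42 = 0.974 W/mK

0.974 W/mK


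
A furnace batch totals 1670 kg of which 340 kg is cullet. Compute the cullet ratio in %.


Cullet ratio = (cullet mass / total batch mass) * 100
  Ratio = 340 / 1670 * 100 = 20.36%

20.36%


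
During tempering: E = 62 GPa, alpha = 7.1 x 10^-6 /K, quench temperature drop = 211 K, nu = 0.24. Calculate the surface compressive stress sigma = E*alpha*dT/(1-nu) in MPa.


Tempering stress: sigma = E * alpha * dT / (1 - nu)
  E (MPa) = 62 * 1000 = 62000
  Numerator = 62000 * (7.1 x 10^-6) * 211 = 92.8822
  Denominator = 1 - 0.24 = 0.76
  sigma = 92.8822 / 0.76 = 122.2 MPa

122.2 MPa


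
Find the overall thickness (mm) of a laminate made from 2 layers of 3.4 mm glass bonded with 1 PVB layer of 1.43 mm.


Total thickness = glass contribution + PVB contribution
  Glass: 2 * 3.4 = 6.8 mm
  PVB: 1 * 1.43 = 1.43 mm
  Total = 6.8 + 1.43 = 8.23 mm

8.23 mm


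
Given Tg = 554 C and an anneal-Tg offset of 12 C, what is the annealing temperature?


The annealing temperature is Tg plus the offset:
  T_anneal = 554 + 12 = 566 C

566 C


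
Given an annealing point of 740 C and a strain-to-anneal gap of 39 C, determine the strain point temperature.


Strain point = annealing point - difference:
  T_strain = 740 - 39 = 701 C

701 C


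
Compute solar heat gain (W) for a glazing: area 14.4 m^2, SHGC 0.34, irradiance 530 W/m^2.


Solar heat gain: Q = Area * SHGC * Irradiance
  Q = 14.4 * 0.34 * 530 = 2594.9 W

2594.9 W


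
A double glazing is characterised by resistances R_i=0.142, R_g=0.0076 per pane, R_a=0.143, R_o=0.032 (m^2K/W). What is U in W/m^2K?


Total thermal resistance (series):
  R_total = R_in + R_glass + R_air + R_glass + R_out
  R_total = 0.142 + 0.0076 + 0.143 + 0.0076 + 0.032 = 0.3322 m^2K/W
U-value = 1 / R_total = 1 / 0.3322 = 3.01 W/m^2K

3.01 W/m^2K


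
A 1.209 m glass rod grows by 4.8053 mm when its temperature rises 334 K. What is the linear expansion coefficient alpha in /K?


Rearrange dL = alpha * L0 * dT for alpha:
  alpha = dL / (L0 * dT)
  alpha = (4.8053 / 1000) / (1.209 * 334) = 0.0000119 /K = 1.19 x 10^-5 /K

1.19 x 10^-5 /K


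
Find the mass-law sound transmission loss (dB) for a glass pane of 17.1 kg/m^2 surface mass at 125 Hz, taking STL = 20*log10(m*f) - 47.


Mass law: STL = 20 * log10(m * f) - 47
  m * f = 17.1 * 125 = 2137.5
  log10(2137.5) = 3.32991
  STL = 20 * 3.32991 - 47 = 66.5982 - 47 = 19.6 dB

19.6 dB


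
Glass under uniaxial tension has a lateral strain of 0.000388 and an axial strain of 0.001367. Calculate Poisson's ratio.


Poisson's ratio: nu = lateral strain / axial strain
  nu = 0.000388 / 0.001367 = 0.2838

0.2838


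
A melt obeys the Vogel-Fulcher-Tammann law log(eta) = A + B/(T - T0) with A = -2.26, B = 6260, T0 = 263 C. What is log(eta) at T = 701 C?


VFT equation: log(eta) = A + B / (T - T0)
  T - T0 = 701 - 263 = 438
  B / (T - T0) = 6260 / 438 = 14.292
  log(eta) = -2.26 + 14.292 = 12.032

12.032


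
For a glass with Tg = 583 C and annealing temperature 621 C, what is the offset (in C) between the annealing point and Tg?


Offset = T_anneal - Tg:
  offset = 621 - 583 = 38 C

38 C


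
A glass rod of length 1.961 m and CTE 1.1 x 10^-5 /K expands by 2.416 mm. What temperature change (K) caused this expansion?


Rearrange dL = alpha * L0 * dT for dT:
  dT = dL / (alpha * L0)
  dL (m) = 2.416 / 1000 = 0.002416
  dT = 0.002416 / ((1.1 x 10^-5) * 1.961) = 112.0 K

112.0 K


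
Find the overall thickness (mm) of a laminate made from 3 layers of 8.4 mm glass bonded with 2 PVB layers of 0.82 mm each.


Total thickness = glass contribution + PVB contribution
  Glass: 3 * 8.4 = 25.2 mm
  PVB: 2 * 0.82 = 1.64 mm
  Total = 25.2 + 1.64 = 26.84 mm

26.84 mm


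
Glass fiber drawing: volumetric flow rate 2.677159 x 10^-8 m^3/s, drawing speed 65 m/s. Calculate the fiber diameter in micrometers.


Cross-sectional area from continuity:
  A = Q / v = 2.677159 x 10^-8 / 65 = 4.118706 x 10^-10 m^2
Diameter from circular cross-section:
  d = sqrt(4A / pi) * 10^6 (m -> um)
  d = sqrt(4 * 4.118706 x 10^-10 / pi) * 10^6 = 22.9 um

22.9 um


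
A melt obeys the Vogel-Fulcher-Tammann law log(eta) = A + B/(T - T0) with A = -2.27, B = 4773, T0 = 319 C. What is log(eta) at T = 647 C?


VFT equation: log(eta) = A + B / (T - T0)
  T - T0 = 647 - 319 = 328
  B / (T - T0) = 4773 / 328 = 14.552
  log(eta) = -2.27 + 14.552 = 12.282

12.282


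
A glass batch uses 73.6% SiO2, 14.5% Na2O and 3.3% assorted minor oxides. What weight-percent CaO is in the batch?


Pieces sum to 100%:
  CaO = 100 - (SiO2 + Na2O + others)
  CaO = 100 - (73.6 + 14.5 + 3.3) = 8.6%

8.6%


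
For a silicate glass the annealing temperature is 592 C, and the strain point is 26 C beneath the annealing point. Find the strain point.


Strain point = annealing point - difference:
  T_strain = 592 - 26 = 566 C

566 C


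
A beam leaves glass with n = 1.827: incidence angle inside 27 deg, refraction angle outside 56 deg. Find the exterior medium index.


Apply Snell's law: n1 * sin(theta1) = n2 * sin(theta2)
  n2 = n1 * sin(theta1) / sin(theta2)
  sin(27) = 0.45399
  sin(56) = 0.829038
  n2 = 1.827 * 0.45399 / 0.829038 = 1.0005

1.0005


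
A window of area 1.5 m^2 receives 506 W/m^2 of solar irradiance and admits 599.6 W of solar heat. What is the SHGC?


Rearrange Q = Area * SHGC * Irradiance:
  SHGC = Q / (Area * Irradiance)
  SHGC = 599.6 / (1.5 * 506) = 0.79

0.79


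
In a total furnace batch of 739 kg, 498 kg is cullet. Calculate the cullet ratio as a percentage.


Cullet ratio = (cullet mass / total batch mass) * 100
  Ratio = 498 / 739 * 100 = 67.39%

67.39%


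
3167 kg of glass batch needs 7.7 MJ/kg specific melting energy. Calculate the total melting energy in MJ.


Total energy = mass * specific energy
  E = 3167 * 7.7 = 24385.9 MJ

24385.9 MJ


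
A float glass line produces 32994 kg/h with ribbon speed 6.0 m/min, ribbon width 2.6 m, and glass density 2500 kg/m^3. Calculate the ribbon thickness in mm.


Ribbon cross-section from mass balance:
  Volume rate = throughput / density = 32994 / 2500 = 13.1976 m^3/h
  thickness = volume rate / (speed * 60 * width), i.e.
  thickness = throughput / (60 * speed * width * density) * 1000
  thickness = 32994 / (60 * 6.0 * 2.6 * 2500) * 1000 = 14.1 mm

14.1 mm


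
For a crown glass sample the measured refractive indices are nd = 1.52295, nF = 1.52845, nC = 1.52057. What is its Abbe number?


Abbe number formula: Vd = (nd - 1) / (nF - nC)
  nd - 1 = 1.52295 - 1 = 0.52295
  nF - nC = 1.52845 - 1.52057 = 0.00788
  Vd = 0.52295 / 0.00788 = 66.36

66.36


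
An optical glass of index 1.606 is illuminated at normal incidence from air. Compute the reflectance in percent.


Fresnel reflectance at normal incidence:
  R = ((n - 1)/(n + 1))^2
  (n - 1)/(n + 1) = (1.606 - 1)/(1.606 + 1) = 0.23254
  R = 0.23254^2 = 0.0540749
  R(%) = 0.0540749 * 100 = 5.407%

5.407%


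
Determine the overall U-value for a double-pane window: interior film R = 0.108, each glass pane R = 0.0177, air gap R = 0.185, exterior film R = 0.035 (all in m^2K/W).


Total thermal resistance (series):
  R_total = R_in + R_glass + R_air + R_glass + R_out
  R_total = 0.108 + 0.0177 + 0.185 + 0.0177 + 0.035 = 0.3634 m^2K/W
U-value = 1 / R_total = 1 / 0.3634 = 2.752 W/m^2K

2.752 W/m^2K


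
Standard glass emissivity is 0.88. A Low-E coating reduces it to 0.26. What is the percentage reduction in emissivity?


Percentage reduction = (1 - coated/uncoated) * 100
  Ratio = 0.26 / 0.88 = 0.2955
  Reduction = (1 - 0.2955) * 100 = 70.5%

70.5%


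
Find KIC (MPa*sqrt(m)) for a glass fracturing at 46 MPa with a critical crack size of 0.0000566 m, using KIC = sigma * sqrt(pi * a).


Fracture toughness: KIC = sigma * sqrt(pi * a)
  pi * a = pi * 0.0000566 = 0.000177814
  sqrt(pi * a) = 0.013335
  KIC = 46 * 0.013335 = 0.613 MPa*sqrt(m)

0.613 MPa*sqrt(m)


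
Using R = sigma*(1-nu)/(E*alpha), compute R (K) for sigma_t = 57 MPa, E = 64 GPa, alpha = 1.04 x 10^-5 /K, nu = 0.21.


Thermal shock resistance: R = sigma * (1 - nu) / (E * alpha)
  Numerator = 57 * (1 - 0.21) = 45.03
  Denominator = 64 * 1000 * (1.04 x 10^-5) = 0.6656
  R = 45.03 / 0.6656 = 67.7 K

67.7 K


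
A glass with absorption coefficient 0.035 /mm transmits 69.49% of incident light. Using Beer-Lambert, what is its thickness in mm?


Rearrange T = exp(-alpha * thickness):
  thickness = -ln(T) / alpha
  T = 69.49/100 = 0.6949
  ln(T) = -0.36399
  -ln(T) = 0.36399
  thickness = 0.36399 / 0.035 = 10.4 mm

10.4 mm


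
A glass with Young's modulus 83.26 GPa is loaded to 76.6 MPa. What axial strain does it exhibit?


Rearrange E = sigma / epsilon:
  epsilon = sigma / E
  E (MPa) = 83.26 * 1000 = 83260
  epsilon = 76.6 / 83260 = 0.00092

0.00092


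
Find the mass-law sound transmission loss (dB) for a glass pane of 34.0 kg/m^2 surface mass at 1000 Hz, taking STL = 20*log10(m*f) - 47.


Mass law: STL = 20 * log10(m * f) - 47
  m * f = 34.0 * 1000 = 34000
  log10(34000) = 4.53148
  STL = 20 * 4.53148 - 47 = 90.6296 - 47 = 43.6 dB

43.6 dB


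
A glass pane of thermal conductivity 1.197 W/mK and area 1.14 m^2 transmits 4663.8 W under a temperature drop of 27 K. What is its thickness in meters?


Fourier's law: t = k * A * dT / Q
  t = 1.197 * 1.14 * 27 / 4663.8
  t = 36.84366 / 4663.8 = 0.0079 m

0.0079 m


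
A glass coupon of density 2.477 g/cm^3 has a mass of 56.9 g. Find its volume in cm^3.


Rearrange rho = m / V:
  V = m / rho
  V = 56.9 / 2.477 = 22.971 cm^3

22.971 cm^3


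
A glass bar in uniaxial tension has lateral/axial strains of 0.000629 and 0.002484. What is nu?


Poisson's ratio: nu = lateral strain / axial strain
  nu = 0.000629 / 0.002484 = 0.2532

0.2532


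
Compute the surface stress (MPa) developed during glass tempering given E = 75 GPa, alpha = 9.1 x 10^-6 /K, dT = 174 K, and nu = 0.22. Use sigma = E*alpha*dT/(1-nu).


Tempering stress: sigma = E * alpha * dT / (1 - nu)
  E (MPa) = 75 * 1000 = 75000
  Numerator = 75000 * (9.1 x 10^-6) * 174 = 118.755
  Denominator = 1 - 0.22 = 0.78
  sigma = 118.755 / 0.78 = 152.2 MPa

152.2 MPa


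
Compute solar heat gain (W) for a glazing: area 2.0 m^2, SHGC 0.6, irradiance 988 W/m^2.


Solar heat gain: Q = Area * SHGC * Irradiance
  Q = 2.0 * 0.6 * 988 = 1185.6 W

1185.6 W


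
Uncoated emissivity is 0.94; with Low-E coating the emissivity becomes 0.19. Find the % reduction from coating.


Percentage reduction = (1 - coated/uncoated) * 100
  Ratio = 0.19 / 0.94 = 0.2021
  Reduction = (1 - 0.2021) * 100 = 79.8%

79.8%


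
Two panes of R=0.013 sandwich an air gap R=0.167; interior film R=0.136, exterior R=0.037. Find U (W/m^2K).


Total thermal resistance (series):
  R_total = R_in + R_glass + R_air + R_glass + R_out
  R_total = 0.136 + 0.013 + 0.167 + 0.013 + 0.037 = 0.366 m^2K/W
U-value = 1 / R_total = 1 / 0.366 = 2.732 W/m^2K

2.732 W/m^2K


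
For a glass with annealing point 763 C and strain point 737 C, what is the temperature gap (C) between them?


Gap = T_anneal - T_strain:
  gap = 763 - 737 = 26 C

26 C


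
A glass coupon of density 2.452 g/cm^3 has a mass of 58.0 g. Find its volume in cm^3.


Rearrange rho = m / V:
  V = m / rho
  V = 58.0 / 2.452 = 23.654 cm^3

23.654 cm^3


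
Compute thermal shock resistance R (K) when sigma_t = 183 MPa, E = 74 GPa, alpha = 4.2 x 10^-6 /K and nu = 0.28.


Thermal shock resistance: R = sigma * (1 - nu) / (E * alpha)
  Numerator = 183 * (1 - 0.28) = 131.76
  Denominator = 74 * 1000 * (4.2 x 10^-6) = 0.3108
  R = 131.76 / 0.3108 = 423.9 K

423.9 K


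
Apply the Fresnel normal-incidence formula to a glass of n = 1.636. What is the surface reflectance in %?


Fresnel reflectance at normal incidence:
  R = ((n - 1)/(n + 1))^2
  (n - 1)/(n + 1) = (1.636 - 1)/(1.636 + 1) = 0.241275
  R = 0.241275^2 = 0.0582136
  R(%) = 0.0582136 * 100 = 5.821%

5.821%


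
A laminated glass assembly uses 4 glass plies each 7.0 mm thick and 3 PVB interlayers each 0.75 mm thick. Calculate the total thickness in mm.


Total thickness = glass contribution + PVB contribution
  Glass: 4 * 7.0 = 28.0 mm
  PVB: 3 * 0.75 = 2.25 mm
  Total = 28.0 + 2.25 = 30.25 mm

30.25 mm


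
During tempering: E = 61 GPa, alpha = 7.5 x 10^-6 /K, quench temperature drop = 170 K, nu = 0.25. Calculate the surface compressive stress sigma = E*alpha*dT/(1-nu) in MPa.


Tempering stress: sigma = E * alpha * dT / (1 - nu)
  E (MPa) = 61 * 1000 = 61000
  Numerator = 61000 * (7.5 x 10^-6) * 170 = 77.775
  Denominator = 1 - 0.25 = 0.75
  sigma = 77.775 / 0.75 = 103.7 MPa

103.7 MPa


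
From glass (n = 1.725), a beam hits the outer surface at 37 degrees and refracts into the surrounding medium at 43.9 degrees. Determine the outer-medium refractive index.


Apply Snell's law: n1 * sin(theta1) = n2 * sin(theta2)
  n2 = n1 * sin(theta1) / sin(theta2)
  sin(37) = 0.601815
  sin(43.9) = 0.693402
  n2 = 1.725 * 0.601815 / 0.693402 = 1.4972

1.4972


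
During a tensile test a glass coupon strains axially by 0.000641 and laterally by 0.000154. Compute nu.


Poisson's ratio: nu = lateral strain / axial strain
  nu = 0.000154 / 0.000641 = 0.2402

0.2402


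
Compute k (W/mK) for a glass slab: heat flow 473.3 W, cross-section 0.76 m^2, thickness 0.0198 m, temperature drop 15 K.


Fourier's law rearranged: k = Q * t / (A * dT)
  Numerator = 473.3 * 0.0198 = 9.37134
  Denominator = 0.76 * 15 = 11.4
  k = 9.37134 / 11.4 = 0.822 W/mK

0.822 W/mK


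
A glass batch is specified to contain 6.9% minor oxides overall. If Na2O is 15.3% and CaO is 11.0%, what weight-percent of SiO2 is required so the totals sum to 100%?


Known pieces sum to 100%:
  SiO2 = 100 - (others + Na2O + CaO)
  SiO2 = 100 - (6.9 + 15.3 + 11.0) = 66.8%

66.8%


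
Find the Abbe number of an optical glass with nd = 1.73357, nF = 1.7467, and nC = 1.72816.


Abbe number formula: Vd = (nd - 1) / (nF - nC)
  nd - 1 = 1.73357 - 1 = 0.73357
  nF - nC = 1.7467 - 1.72816 = 0.01854
  Vd = 0.73357 / 0.01854 = 39.57

39.57


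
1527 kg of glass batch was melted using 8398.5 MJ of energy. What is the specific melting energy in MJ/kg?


Rearrange E = m * s for s:
  s = E / m
  s = 8398.5 / 1527 = 5.5 MJ/kg

5.5 MJ/kg


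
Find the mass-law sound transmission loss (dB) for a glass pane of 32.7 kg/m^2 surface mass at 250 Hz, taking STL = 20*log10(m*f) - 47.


Mass law: STL = 20 * log10(m * f) - 47
  m * f = 32.7 * 250 = 8175
  log10(8175) = 3.91249
  STL = 20 * 3.91249 - 47 = 78.2498 - 47 = 31.2 dB

31.2 dB


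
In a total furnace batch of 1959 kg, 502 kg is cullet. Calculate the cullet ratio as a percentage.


Cullet ratio = (cullet mass / total batch mass) * 100
  Ratio = 502 / 1959 * 100 = 25.63%

25.63%


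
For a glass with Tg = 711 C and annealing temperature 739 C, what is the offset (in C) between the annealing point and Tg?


Offset = T_anneal - Tg:
  offset = 739 - 711 = 28 C

28 C


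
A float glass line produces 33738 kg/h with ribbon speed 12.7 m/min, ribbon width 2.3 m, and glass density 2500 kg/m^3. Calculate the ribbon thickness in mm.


Ribbon cross-section from mass balance:
  Volume rate = throughput / density = 33738 / 2500 = 13.4952 m^3/h
  thickness = volume rate / (speed * 60 * width), i.e.
  thickness = throughput / (60 * speed * width * density) * 1000
  thickness = 33738 / (60 * 12.7 * 2.3 * 2500) * 1000 = 7.7 mm

7.7 mm


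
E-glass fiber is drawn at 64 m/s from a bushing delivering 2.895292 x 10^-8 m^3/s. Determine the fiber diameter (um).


Cross-sectional area from continuity:
  A = Q / v = 2.895292 x 10^-8 / 64 = 4.523894 x 10^-10 m^2
Diameter from circular cross-section:
  d = sqrt(4A / pi) * 10^6 (m -> um)
  d = sqrt(4 * 4.523894 x 10^-10 / pi) * 10^6 = 24.0 um

24.0 um


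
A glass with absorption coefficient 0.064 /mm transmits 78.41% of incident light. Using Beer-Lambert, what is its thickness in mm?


Rearrange T = exp(-alpha * thickness):
  thickness = -ln(T) / alpha
  T = 78.41/100 = 0.7841
  ln(T) = -0.24322
  -ln(T) = 0.24322
  thickness = 0.24322 / 0.064 = 3.8 mm

3.8 mm


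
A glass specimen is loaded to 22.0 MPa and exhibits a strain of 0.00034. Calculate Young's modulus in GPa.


Young's modulus: E = stress / strain
  E = 22.0 MPa / 0.00034 = 64705.88 MPa
Convert to GPa: 64705.88 / 1000 = 64.71 GPa

64.71 GPa


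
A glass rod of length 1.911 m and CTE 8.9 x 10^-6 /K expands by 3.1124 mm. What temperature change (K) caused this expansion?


Rearrange dL = alpha * L0 * dT for dT:
  dT = dL / (alpha * L0)
  dL (m) = 3.1124 / 1000 = 0.0031124
  dT = 0.0031124 / ((8.9 x 10^-6) * 1.911) = 183.0 K

183.0 K


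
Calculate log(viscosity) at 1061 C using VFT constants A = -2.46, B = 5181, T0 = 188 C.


VFT equation: log(eta) = A + B / (T - T0)
  T - T0 = 1061 - 188 = 873
  B / (T - T0) = 5181 / 873 = 5.935
  log(eta) = -2.46 + 5.935 = 3.475

3.475


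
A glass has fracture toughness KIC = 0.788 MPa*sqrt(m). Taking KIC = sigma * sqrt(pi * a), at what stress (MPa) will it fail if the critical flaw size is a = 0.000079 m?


Rearrange KIC = sigma * sqrt(pi * a):
  sigma = KIC / sqrt(pi * a)
  sqrt(pi * 0.000079) = 0.015754
  sigma = 0.788 / 0.015754 = 50.02 MPa

50.02 MPa


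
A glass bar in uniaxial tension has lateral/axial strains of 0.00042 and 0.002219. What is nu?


Poisson's ratio: nu = lateral strain / axial strain
  nu = 0.00042 / 0.002219 = 0.1893

0.1893


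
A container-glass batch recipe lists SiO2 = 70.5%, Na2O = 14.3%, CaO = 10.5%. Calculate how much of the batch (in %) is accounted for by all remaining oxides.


Sum the three major oxides:
  SiO2 + Na2O + CaO = 70.5 + 14.3 + 10.5 = 95.3%
Subtract from 100%:
  Others = 100 - 95.3 = 4.7%

4.7%


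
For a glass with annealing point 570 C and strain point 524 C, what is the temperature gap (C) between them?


Gap = T_anneal - T_strain:
  gap = 570 - 524 = 46 C

46 C


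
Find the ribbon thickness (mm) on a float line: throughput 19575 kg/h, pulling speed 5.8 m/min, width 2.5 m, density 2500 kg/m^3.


Ribbon cross-section from mass balance:
  Volume rate = throughput / density = 19575 / 2500 = 7.83 m^3/h
  thickness = volume rate / (speed * 60 * width), i.e.
  thickness = throughput / (60 * speed * width * density) * 1000
  thickness = 19575 / (60 * 5.8 * 2.5 * 2500) * 1000 = 9.0 mm

9.0 mm


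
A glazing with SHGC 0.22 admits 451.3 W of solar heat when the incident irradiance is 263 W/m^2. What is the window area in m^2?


Rearrange Q = Area * SHGC * Irradiance:
  Area = Q / (SHGC * Irradiance)
  Area = 451.3 / (0.22 * 263) = 7.8 m^2

7.8 m^2


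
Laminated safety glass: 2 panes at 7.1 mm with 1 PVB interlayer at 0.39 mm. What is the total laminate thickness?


Total thickness = glass contribution + PVB contribution
  Glass: 2 * 7.1 = 14.2 mm
  PVB: 1 * 0.39 = 0.39 mm
  Total = 14.2 + 0.39 = 14.59 mm

14.59 mm


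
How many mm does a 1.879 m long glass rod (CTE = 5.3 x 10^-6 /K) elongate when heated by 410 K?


Thermal expansion formula: dL = alpha * L0 * dT
  dL = (5.3 x 10^-6) * 1.879 * 410 = 0.00408307 m
Convert to mm: 0.00408307 * 1000 = 4.0831 mm

4.0831 mm


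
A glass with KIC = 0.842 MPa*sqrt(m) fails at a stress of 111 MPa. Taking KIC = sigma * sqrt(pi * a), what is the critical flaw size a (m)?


Rearrange KIC = sigma * sqrt(pi * a):
  sqrt(pi * a) = KIC / sigma
  sqrt(pi * a) = 0.842 / 111 = 0.007586
  a = (KIC / sigma)^2 / pi
  a = 0.007586^2 / pi = 0.0000183 m

0.0000183 m


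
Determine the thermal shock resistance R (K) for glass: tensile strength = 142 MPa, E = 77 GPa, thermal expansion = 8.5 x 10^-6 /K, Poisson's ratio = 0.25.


Thermal shock resistance: R = sigma * (1 - nu) / (E * alpha)
  Numerator = 142 * (1 - 0.25) = 106.5
  Denominator = 77 * 1000 * (8.5 x 10^-6) = 0.6545
  R = 106.5 / 0.6545 = 162.7 K

162.7 K


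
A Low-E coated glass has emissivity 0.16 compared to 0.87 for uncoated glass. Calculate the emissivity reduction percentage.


Percentage reduction = (1 - coated/uncoated) * 100
  Ratio = 0.16 / 0.87 = 0.1839
  Reduction = (1 - 0.1839) * 100 = 81.6%

81.6%


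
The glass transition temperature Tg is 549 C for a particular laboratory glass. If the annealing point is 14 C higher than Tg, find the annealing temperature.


The annealing temperature is Tg plus the offset:
  T_anneal = 549 + 14 = 563 C

563 C


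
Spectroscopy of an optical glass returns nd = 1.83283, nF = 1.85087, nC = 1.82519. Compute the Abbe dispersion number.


Abbe number formula: Vd = (nd - 1) / (nF - nC)
  nd - 1 = 1.83283 - 1 = 0.83283
  nF - nC = 1.85087 - 1.82519 = 0.02568
  Vd = 0.83283 / 0.02568 = 32.43

32.43


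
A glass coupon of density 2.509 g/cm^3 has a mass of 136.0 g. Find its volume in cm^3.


Rearrange rho = m / V:
  V = m / rho
  V = 136.0 / 2.509 = 54.205 cm^3

54.205 cm^3


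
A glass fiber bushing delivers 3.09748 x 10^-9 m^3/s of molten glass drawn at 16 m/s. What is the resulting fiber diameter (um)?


Cross-sectional area from continuity:
  A = Q / v = 3.09748 x 10^-9 / 16 = 1.935925 x 10^-10 m^2
Diameter from circular cross-section:
  d = sqrt(4A / pi) * 10^6 (m -> um)
  d = sqrt(4 * 1.935925 x 10^-10 / pi) * 10^6 = 15.7 um

15.7 um


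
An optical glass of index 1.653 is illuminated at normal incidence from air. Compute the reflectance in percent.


Fresnel reflectance at normal incidence:
  R = ((n - 1)/(n + 1))^2
  (n - 1)/(n + 1) = (1.653 - 1)/(1.653 + 1) = 0.246136
  R = 0.246136^2 = 0.0605829
  R(%) = 0.0605829 * 100 = 6.058%

6.058%


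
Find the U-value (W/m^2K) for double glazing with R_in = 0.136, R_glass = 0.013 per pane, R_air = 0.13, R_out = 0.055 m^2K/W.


Total thermal resistance (series):
  R_total = R_in + R_glass + R_air + R_glass + R_out
  R_total = 0.136 + 0.013 + 0.13 + 0.013 + 0.055 = 0.347 m^2K/W
U-value = 1 / R_total = 1 / 0.347 = 2.882 W/m^2K

2.882 W/m^2K


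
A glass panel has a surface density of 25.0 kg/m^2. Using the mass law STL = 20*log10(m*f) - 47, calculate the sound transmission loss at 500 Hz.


Mass law: STL = 20 * log10(m * f) - 47
  m * f = 25.0 * 500 = 12500
  log10(12500) = 4.09691
  STL = 20 * 4.09691 - 47 = 81.9382 - 47 = 34.9 dB

34.9 dB


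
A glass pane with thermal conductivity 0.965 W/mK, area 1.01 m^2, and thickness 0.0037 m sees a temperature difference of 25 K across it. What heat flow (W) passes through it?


Fourier's law: Q = k * A * dT / t
  Q = 0.965 * 1.01 * 25 / 0.0037
  Q = 24.36625 / 0.0037 = 6585.5 W

6585.5 W


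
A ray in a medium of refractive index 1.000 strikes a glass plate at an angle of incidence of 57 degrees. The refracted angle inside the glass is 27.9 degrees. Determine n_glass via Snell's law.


Apply Snell's law: n1 * sin(theta1) = n2 * sin(theta2)
  n2 = n1 * sin(theta1) / sin(theta2)
  sin(57) = 0.838671
  sin(27.9) = 0.46793
  n2 = 1.000 * 0.838671 / 0.46793 = 1.7923

1.7923


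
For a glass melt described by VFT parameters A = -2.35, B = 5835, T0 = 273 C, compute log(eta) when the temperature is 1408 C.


VFT equation: log(eta) = A + B / (T - T0)
  T - T0 = 1408 - 273 = 1135
  B / (T - T0) = 5835 / 1135 = 5.141
  log(eta) = -2.35 + 5.141 = 2.791

2.791


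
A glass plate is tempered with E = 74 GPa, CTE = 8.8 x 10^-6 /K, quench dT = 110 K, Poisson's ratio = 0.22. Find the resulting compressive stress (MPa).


Tempering stress: sigma = E * alpha * dT / (1 - nu)
  E (MPa) = 74 * 1000 = 74000
  Numerator = 74000 * (8.8 x 10^-6) * 110 = 71.632
  Denominator = 1 - 0.22 = 0.78
  sigma = 71.632 / 0.78 = 91.8 MPa

91.8 MPa


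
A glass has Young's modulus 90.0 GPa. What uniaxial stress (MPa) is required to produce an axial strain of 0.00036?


Rearrange E = sigma / epsilon:
  sigma = E * epsilon
  E (MPa) = 90.0 * 1000 = 90000
  sigma = 90000 * 0.00036 = 32.4 MPa

32.4 MPa


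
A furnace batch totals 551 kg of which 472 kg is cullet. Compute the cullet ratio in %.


Cullet ratio = (cullet mass / total batch mass) * 100
  Ratio = 472 / 551 * 100 = 85.66%

85.66%


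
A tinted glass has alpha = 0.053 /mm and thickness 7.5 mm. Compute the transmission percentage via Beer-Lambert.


Beer-Lambert law: T = exp(-alpha * thickness)
  exponent = -0.053 * 7.5 = -0.3975
  T = exp(-0.3975) = 0.672
  Percentage = 0.672 * 100 = 67.2%

67.2%


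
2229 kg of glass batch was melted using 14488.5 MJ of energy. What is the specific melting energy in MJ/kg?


Rearrange E = m * s for s:
  s = E / m
  s = 14488.5 / 2229 = 6.5 MJ/kg

6.5 MJ/kg


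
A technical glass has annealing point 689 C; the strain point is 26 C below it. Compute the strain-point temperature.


Strain point = annealing point - difference:
  T_strain = 689 - 26 = 663 C

663 C


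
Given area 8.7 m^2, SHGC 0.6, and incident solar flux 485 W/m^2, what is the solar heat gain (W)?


Solar heat gain: Q = Area * SHGC * Irradiance
  Q = 8.7 * 0.6 * 485 = 2531.7 W

2531.7 W


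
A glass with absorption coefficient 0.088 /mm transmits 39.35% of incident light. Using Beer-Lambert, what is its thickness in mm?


Rearrange T = exp(-alpha * thickness):
  thickness = -ln(T) / alpha
  T = 39.35/100 = 0.3935
  ln(T) = -0.93267
  -ln(T) = 0.93267
  thickness = 0.93267 / 0.088 = 10.6 mm

10.6 mm


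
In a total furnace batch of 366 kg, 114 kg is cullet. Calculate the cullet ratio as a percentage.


Cullet ratio = (cullet mass / total batch mass) * 100
  Ratio = 114 / 366 * 100 = 31.15%

31.15%


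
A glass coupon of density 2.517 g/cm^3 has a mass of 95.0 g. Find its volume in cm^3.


Rearrange rho = m / V:
  V = m / rho
  V = 95.0 / 2.517 = 37.743 cm^3

37.743 cm^3


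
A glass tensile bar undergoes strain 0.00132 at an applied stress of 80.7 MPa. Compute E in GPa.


Young's modulus: E = stress / strain
  E = 80.7 MPa / 0.00132 = 61136.36 MPa
Convert to GPa: 61136.36 / 1000 = 61.14 GPa

61.14 GPa


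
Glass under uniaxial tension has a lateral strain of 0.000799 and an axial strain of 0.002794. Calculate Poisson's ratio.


Poisson's ratio: nu = lateral strain / axial strain
  nu = 0.000799 / 0.002794 = 0.286

0.286


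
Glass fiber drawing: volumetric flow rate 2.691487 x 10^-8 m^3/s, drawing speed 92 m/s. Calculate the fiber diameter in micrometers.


Cross-sectional area from continuity:
  A = Q / v = 2.691487 x 10^-8 / 92 = 2.925529 x 10^-10 m^2
Diameter from circular cross-section:
  d = sqrt(4A / pi) * 10^6 (m -> um)
  d = sqrt(4 * 2.925529 x 10^-10 / pi) * 10^6 = 19.3 um

19.3 um


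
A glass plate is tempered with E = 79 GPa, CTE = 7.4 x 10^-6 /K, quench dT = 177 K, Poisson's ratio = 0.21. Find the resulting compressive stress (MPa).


Tempering stress: sigma = E * alpha * dT / (1 - nu)
  E (MPa) = 79 * 1000 = 79000
  Numerator = 79000 * (7.4 x 10^-6) * 177 = 103.4742
  Denominator = 1 - 0.21 = 0.79
  sigma = 103.4742 / 0.79 = 131.0 MPa

131.0 MPa


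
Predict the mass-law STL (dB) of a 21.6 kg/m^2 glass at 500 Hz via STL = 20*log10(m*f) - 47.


Mass law: STL = 20 * log10(m * f) - 47
  m * f = 21.6 * 500 = 10800
  log10(10800) = 4.03342
  STL = 20 * 4.03342 - 47 = 80.6684 - 47 = 33.7 dB

33.7 dB


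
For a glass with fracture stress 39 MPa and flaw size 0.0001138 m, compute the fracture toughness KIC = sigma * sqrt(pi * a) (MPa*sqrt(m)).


Fracture toughness: KIC = sigma * sqrt(pi * a)
  pi * a = pi * 0.0001138 = 0.000357513
  sqrt(pi * a) = 0.018908
  KIC = 39 * 0.018908 = 0.737 MPa*sqrt(m)

0.737 MPa*sqrt(m)


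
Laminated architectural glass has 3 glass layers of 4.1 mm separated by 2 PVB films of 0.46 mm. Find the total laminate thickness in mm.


Total thickness = glass contribution + PVB contribution
  Glass: 3 * 4.1 = 12.3 mm
  PVB: 2 * 0.46 = 0.92 mm
  Total = 12.3 + 0.92 = 13.22 mm

13.22 mm


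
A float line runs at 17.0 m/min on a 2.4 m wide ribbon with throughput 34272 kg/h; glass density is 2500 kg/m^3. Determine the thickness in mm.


Ribbon cross-section from mass balance:
  Volume rate = throughput / density = 34272 / 2500 = 13.7088 m^3/h
  thickness = volume rate / (speed * 60 * width), i.e.
  thickness = throughput / (60 * speed * width * density) * 1000
  thickness = 34272 / (60 * 17.0 * 2.4 * 2500) * 1000 = 5.6 mm

5.6 mm


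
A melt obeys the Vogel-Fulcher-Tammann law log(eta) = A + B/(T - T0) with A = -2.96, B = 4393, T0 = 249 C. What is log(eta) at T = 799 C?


VFT equation: log(eta) = A + B / (T - T0)
  T - T0 = 799 - 249 = 550
  B / (T - T0) = 4393 / 550 = 7.987
  log(eta) = -2.96 + 7.987 = 5.027

5.027


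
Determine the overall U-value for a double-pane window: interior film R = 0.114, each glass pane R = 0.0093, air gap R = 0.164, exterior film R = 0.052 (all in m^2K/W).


Total thermal resistance (series):
  R_total = R_in + R_glass + R_air + R_glass + R_out
  R_total = 0.114 + 0.0093 + 0.164 + 0.0093 + 0.052 = 0.3486 m^2K/W
U-value = 1 / R_total = 1 / 0.3486 = 2.869 W/m^2K

2.869 W/m^2K


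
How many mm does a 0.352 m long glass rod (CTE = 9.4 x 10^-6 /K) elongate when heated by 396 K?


Thermal expansion formula: dL = alpha * L0 * dT
  dL = (9.4 x 10^-6) * 0.352 * 396 = 0.00131028 m
Convert to mm: 0.00131028 * 1000 = 1.3103 mm

1.3103 mm


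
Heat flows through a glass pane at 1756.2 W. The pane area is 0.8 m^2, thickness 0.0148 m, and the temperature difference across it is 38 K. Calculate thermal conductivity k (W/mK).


Fourier's law rearranged: k = Q * t / (A * dT)
  Numerator = 1756.2 * 0.0148 = 25.99176
  Denominator = 0.8 * 38 = 30.4
  k = 25.99176 / 30.4 = 0.855 W/mK

0.855 W/mK


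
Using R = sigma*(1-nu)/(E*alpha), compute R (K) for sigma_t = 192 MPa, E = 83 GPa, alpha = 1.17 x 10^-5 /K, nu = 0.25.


Thermal shock resistance: R = sigma * (1 - nu) / (E * alpha)
  Numerator = 192 * (1 - 0.25) = 144.0
  Denominator = 83 * 1000 * (1.17 x 10^-5) = 0.9711
  R = 144.0 / 0.9711 = 148.3 K

148.3 K


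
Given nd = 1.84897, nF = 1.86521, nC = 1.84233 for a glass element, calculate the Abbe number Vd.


Abbe number formula: Vd = (nd - 1) / (nF - nC)
  nd - 1 = 1.84897 - 1 = 0.84897
  nF - nC = 1.86521 - 1.84233 = 0.02288
  Vd = 0.84897 / 0.02288 = 37.11

37.11


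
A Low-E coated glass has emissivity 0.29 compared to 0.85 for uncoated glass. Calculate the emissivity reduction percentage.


Percentage reduction = (1 - coated/uncoated) * 100
  Ratio = 0.29 / 0.85 = 0.3412
  Reduction = (1 - 0.3412) * 100 = 65.9%

65.9%


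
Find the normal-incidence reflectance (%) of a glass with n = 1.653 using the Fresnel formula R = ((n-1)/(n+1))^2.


Fresnel reflectance at normal incidence:
  R = ((n - 1)/(n + 1))^2
  (n - 1)/(n + 1) = (1.653 - 1)/(1.653 + 1) = 0.246136
  R = 0.246136^2 = 0.0605829
  R(%) = 0.0605829 * 100 = 6.058%

6.058%


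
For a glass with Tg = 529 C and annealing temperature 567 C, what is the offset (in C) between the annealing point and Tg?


Offset = T_anneal - Tg:
  offset = 567 - 529 = 38 C

38 C


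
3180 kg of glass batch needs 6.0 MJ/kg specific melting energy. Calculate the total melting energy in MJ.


Total energy = mass * specific energy
  E = 3180 * 6.0 = 19080 MJ

19080 MJ


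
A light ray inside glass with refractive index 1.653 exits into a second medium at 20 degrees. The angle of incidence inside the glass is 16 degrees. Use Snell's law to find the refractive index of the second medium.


Apply Snell's law: n1 * sin(theta1) = n2 * sin(theta2)
  n2 = n1 * sin(theta1) / sin(theta2)
  sin(16) = 0.275637
  sin(20) = 0.34202
  n2 = 1.653 * 0.275637 / 0.34202 = 1.3322

1.3322


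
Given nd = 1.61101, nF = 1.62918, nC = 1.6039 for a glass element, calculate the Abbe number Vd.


Abbe number formula: Vd = (nd - 1) / (nF - nC)
  nd - 1 = 1.61101 - 1 = 0.61101
  nF - nC = 1.62918 - 1.6039 = 0.02528
  Vd = 0.61101 / 0.02528 = 24.17

24.17


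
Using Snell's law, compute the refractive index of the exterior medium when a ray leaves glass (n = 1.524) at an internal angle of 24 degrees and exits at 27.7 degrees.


Apply Snell's law: n1 * sin(theta1) = n2 * sin(theta2)
  n2 = n1 * sin(theta1) / sin(theta2)
  sin(24) = 0.406737
  sin(27.7) = 0.464842
  n2 = 1.524 * 0.406737 / 0.464842 = 1.3335

1.3335


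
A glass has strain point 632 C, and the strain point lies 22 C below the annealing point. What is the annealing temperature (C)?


T_anneal = T_strain + gap:
  T_anneal = 632 + 22 = 654 C

654 C
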